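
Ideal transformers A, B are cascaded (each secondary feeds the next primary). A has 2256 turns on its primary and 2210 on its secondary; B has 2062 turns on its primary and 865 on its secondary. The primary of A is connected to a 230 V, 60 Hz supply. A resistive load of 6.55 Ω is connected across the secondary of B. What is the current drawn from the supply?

After A: V = 230.00 × 2210/2256 = 225.31 V.
After B: V = 225.31 × 865/2062 = 94.517 V.
I_load = 94.517/6.55 = 14.430 A, so P_out = 94.517 × 14.430 = 1363.9 W.
All ideal ⇒ P_in = P_out, so I_supply = 1363.9/230 = 5.93 A.

I_supply ≈ 5.93 A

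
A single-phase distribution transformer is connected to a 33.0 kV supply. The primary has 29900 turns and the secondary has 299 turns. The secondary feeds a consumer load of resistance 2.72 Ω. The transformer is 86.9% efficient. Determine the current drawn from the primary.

V_s = 33000 × 299/29900 = 330.00 V.
I_s = V_s/R = 330.00/2.72 = 121.32 A.
P_out = V_s I_s = 330.00 × 121.32 = 40037 W.
P_in = P_out/η = 40037/0.869 = 46072 W.
I_p = P_in/V_p = 46072/33000 = 1.40 A.

I_p ≈ 1.40 A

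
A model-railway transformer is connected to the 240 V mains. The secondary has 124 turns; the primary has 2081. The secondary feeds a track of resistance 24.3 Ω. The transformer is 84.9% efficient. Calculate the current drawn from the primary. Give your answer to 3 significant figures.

I_p ≈ 0.0413 A

V_s = 240 × 124/2081 = 14.301 V.
I_s = V_s/R = 14.301/24.3 = 0.58851 A.
P_out = V_s I_s = 14.301 × 0.58851 = 8.4162 W.
P_in = P_out/η = 8.4162/0.849 = 9.9131 W.
I_p = P_in/V_p = 9.9131/240 = 0.0413 A.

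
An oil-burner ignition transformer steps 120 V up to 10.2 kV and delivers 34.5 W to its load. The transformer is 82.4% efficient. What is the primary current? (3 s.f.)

P_in = P_out/η = 34.5/0.824 = 41.869 W.
I_p = P_in/V_p = 41.869/120 = 0.349 A.

I_p ≈ 0.349 A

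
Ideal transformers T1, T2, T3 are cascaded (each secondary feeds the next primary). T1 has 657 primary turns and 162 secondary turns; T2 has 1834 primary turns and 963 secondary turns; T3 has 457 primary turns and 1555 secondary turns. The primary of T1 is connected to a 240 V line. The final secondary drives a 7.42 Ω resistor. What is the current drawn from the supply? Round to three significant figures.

Secondary of T1: V = 240.00 × 162/657 = 59.178 V.
Secondary of T2: V = 59.178 × 963/1834 = 31.073 V.
Secondary of T3: V = 31.073 × 1555/457 = 105.73 V.
I_load = 105.73/7.42 = 14.249 A, so P_out = 105.73 × 14.249 = 1506.6 W.
All ideal ⇒ P_in = P_out, so I_supply = 1506.6/240 = 6.28 A.

I_supply ≈ 6.28 A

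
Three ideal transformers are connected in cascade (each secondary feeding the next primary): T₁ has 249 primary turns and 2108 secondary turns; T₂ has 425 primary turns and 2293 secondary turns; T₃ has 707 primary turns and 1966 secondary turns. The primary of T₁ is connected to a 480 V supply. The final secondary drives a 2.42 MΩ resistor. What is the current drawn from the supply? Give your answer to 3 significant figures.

I_supply ≈ 3.20 A

After T₁: V = 480.00 × 2108/249 = 4063.6 V.
After T₂: V = 4063.6 × 2293/425 = 21924 V.
After T₃: V = 21924 × 1966/707 = 60967 V.
I_load = 60967/(2.42×10^6) = 0.025193 A, so P_out = 60967 × 0.025193 = 1535.9 W.
All ideal ⇒ P_in = P_out, so I_supply = 1535.9/480 = 3.20 A.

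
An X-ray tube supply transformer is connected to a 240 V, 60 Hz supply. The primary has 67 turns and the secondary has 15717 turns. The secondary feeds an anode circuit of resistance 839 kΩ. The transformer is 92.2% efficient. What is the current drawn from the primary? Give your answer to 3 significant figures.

V_s = 240 × 15717/67 = 56300 V.
I_s = V_s/R = 56300/839000 = 0.067103 A.
P_out = V_s I_s = 56300 × 0.067103 = 3777.9 W.
P_in = P_out/η = 3777.9/0.922 = 4097.5 W.
I_p = P_in/V_p = 4097.5/240 = 17.1 A.

I_p ≈ 17.1 A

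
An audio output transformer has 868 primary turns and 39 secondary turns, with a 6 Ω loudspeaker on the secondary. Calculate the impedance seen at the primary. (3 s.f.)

Z_p = (N_p/N_s)² × Z_s = (868/39)² × 6 = 2970 Ω.

Z_p ≈ 2970 Ω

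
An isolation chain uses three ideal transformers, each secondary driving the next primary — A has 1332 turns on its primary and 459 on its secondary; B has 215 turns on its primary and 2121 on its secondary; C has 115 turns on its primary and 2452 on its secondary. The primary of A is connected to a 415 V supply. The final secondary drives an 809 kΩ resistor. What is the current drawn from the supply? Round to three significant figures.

I_supply ≈ 2.70 A

Secondary of A: V = 415.00 × 459/1332 = 143.01 V.
Secondary of B: V = 143.01 × 2121/215 = 1410.8 V.
Secondary of C: V = 1410.8 × 2452/115 = 30080 V.
I_load = 30080/809000 = 0.037182 A, so P_out = 30080 × 0.037182 = 1118.4 W.
All ideal ⇒ P_in = P_out, so I_supply = 1118.4/415 = 2.70 A.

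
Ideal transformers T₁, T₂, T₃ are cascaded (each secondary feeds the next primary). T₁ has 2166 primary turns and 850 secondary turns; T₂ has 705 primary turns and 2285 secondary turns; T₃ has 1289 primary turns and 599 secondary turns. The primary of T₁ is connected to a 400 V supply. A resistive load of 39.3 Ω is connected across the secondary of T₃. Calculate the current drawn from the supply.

I_supply ≈ 3.56 A

After T₁: V = 400.00 × 850/2166 = 156.97 V.
After T₂: V = 156.97 × 2285/705 = 508.77 V.
After T₃: V = 508.77 × 599/1289 = 236.42 V.
I_load = 236.42/39.3 = 6.0159 A, so P_out = 236.42 × 6.0159 = 1422.3 W.
All ideal ⇒ P_in = P_out, so I_supply = 1422.3/400 = 3.56 A.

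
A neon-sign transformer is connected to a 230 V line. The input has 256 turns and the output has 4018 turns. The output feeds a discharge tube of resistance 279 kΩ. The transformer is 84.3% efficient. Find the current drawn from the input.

V_out = 230 × 4018/256 = 3609.9 V.
I_out = V_out/R = 3609.9/279000 = 0.012939 A.
P_out = V_out I_out = 3609.9 × 0.012939 = 46.708 W.
P_in = P_out/η = 46.708/0.843 = 55.407 W.
I_in = P_in/V_in = 55.407/230 = 0.241 A.

I_in ≈ 0.241 A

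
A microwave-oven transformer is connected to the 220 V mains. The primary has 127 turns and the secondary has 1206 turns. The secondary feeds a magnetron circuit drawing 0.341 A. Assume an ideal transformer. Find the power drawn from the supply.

I_p = I_s × N_s/N_p = 0.341 × 1206/127 = 3.2382 A.
P = V_p I_p = 220 × 3.2382 = 712 W.

P ≈ 712 W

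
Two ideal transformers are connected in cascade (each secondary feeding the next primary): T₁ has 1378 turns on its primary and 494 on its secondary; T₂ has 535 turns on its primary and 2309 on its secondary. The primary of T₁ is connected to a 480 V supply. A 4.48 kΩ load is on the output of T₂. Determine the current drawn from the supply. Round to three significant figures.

I_supply ≈ 0.256 A

Secondary of T₁: V = 480.00 × 494/1378 = 172.08 V.
Secondary of T₂: V = 172.08 × 2309/535 = 742.66 V.
I_load = 742.66/4480 = 0.16577 A, so P_out = 742.66 × 0.16577 = 123.11 W.
All ideal ⇒ P_in = P_out, so I_supply = 123.11/480 = 0.256 A.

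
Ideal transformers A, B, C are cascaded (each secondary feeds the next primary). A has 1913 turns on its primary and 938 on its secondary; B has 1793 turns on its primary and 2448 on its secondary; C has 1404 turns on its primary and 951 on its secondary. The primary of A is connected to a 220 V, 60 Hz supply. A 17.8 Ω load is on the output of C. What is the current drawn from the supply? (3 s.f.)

After A: V = 220.00 × 938/1913 = 107.87 V.
After B: V = 107.87 × 2448/1793 = 147.28 V.
After C: V = 147.28 × 951/1404 = 99.760 V.
I_load = 99.760/17.8 = 5.6045 A, so P_out = 99.760 × 5.6045 = 559.10 W.
All ideal ⇒ P_in = P_out, so I_supply = 559.10/220 = 2.54 A.

I_supply ≈ 2.54 A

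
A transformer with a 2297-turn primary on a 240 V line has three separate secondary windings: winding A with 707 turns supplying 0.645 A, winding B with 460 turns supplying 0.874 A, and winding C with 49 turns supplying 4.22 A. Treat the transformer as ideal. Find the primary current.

I_p ≈ 0.464 A

V_A = 240 × 707/2297 = 73.870 V; V_B = 240 × 460/2297 = 48.063 V; V_C = 240 × 49/2297 = 5.1197 V.
P_out = V_A I_A + V_B I_B + V_C I_C = 73.870×0.645 + 48.063×0.874 + 5.1197×4.22 = 47.646 + 42.007 + 21.605 = 111.26 W.
Ideal ⇒ P_in = P_out, so I_p = P_out/V_p = 111.26/240 = 0.464 A.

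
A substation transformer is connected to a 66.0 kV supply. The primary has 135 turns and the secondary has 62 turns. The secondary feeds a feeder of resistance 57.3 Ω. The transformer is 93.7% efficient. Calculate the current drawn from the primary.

I_p ≈ 259 A

V_s = 66000 × 62/135 = 30311 V.
I_s = V_s/R = 30311/57.3 = 528.99 A.
P_out = V_s I_s = 30311 × 528.99 = 1.6034×10^7 W.
P_in = P_out/η = 1.6034×10^7/0.937 = 1.7112×10^7 W.
I_p = P_in/V_p = 1.7112×10^7/66000 = 259 A.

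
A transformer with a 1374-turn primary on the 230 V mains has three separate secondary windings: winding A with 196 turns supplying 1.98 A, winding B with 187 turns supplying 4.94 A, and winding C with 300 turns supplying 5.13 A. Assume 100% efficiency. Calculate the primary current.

V_A = 230 × 196/1374 = 32.809 V; V_B = 230 × 187/1374 = 31.303 V; V_C = 230 × 300/1374 = 50.218 V.
P_out = V_A I_A + V_B I_B + V_C I_C = 32.809×1.98 + 31.303×4.94 + 50.218×5.13 = 64.962 + 154.64 + 257.62 = 477.22 W.
Ideal ⇒ P_in = P_out, so I_p = P_out/V_p = 477.22/230 = 2.07 A.

I_p ≈ 2.07 A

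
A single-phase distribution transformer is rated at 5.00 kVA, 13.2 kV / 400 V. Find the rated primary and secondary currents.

I_p ≈ 0.379 A, I_s ≈ 12.5 A

I_p = S/V_p = 5000/13200 = 0.379 A.
I_s = S/V_s = 5000/400 = 12.5 A.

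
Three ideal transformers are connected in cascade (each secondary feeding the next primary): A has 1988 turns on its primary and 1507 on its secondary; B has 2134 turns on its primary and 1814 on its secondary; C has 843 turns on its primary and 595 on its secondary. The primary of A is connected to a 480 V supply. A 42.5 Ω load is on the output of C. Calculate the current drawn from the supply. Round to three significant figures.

Secondary of A: V = 480.00 × 1507/1988 = 363.86 V.
Secondary of B: V = 363.86 × 1814/2134 = 309.30 V.
Secondary of C: V = 309.30 × 595/843 = 218.31 V.
I_load = 218.31/42.5 = 5.1367 A, so P_out = 218.31 × 5.1367 = 1121.4 W.
All ideal ⇒ P_in = P_out, so I_supply = 1121.4/480 = 2.34 A.

I_supply ≈ 2.34 A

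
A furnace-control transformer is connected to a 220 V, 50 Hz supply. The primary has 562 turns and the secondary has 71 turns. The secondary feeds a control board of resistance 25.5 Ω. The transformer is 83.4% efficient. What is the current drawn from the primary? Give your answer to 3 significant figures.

V_s = 220 × 71/562 = 27.794 V.
I_s = V_s/R = 27.794/25.5 = 1.0899 A.
P_out = V_s I_s = 27.794 × 1.0899 = 30.293 W.
P_in = P_out/η = 30.293/0.834 = 36.323 W.
I_p = P_in/V_p = 36.323/220 = 0.165 A.

I_p ≈ 0.165 A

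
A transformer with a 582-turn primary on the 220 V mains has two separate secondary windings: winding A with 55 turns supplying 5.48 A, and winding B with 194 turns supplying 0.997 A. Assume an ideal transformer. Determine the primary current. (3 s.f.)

V_A = 220 × 55/582 = 20.790 V; V_B = 220 × 194/582 = 73.333 V.
P_out = V_A I_A + V_B I_B = 20.790×5.48 + 73.333×0.997 = 113.93 + 73.113 = 187.04 W.
Ideal ⇒ P_in = P_out, so I_p = P_out/V_p = 187.04/220 = 0.850 A.

I_p ≈ 0.850 A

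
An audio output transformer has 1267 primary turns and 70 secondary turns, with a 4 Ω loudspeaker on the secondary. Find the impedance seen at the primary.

Z_p ≈ 1310 Ω

Z_p = (N_p/N_s)² × Z_s = (1267/70)² × 4 = 1310 Ω.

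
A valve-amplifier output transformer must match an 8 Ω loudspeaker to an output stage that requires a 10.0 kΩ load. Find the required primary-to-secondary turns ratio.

Z_p/Z_s = (N_p/N_s)², so N_p/N_s = √(10000/8) = √1250 = 35.4.

N_p/N_s ≈ 35.4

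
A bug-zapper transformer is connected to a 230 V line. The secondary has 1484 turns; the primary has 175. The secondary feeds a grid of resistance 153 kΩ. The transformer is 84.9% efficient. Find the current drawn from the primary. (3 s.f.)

I_p ≈ 0.127 A

V_s = 230 × 1484/175 = 1950.4 V.
I_s = V_s/R = 1950.4/153000 = 0.012748 A.
P_out = V_s I_s = 1950.4 × 0.012748 = 24.863 W.
P_in = P_out/η = 24.863/0.849 = 29.285 W.
I_p = P_in/V_p = 29.285/230 = 0.127 A.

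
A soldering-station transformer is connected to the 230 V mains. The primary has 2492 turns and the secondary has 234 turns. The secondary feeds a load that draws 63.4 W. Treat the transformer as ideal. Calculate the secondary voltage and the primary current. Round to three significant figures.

V_s = V_p × N_s/N_p = 230 × 234/2492 = 21.597 V.
I_s = P/V_s = 63.4/21.597 = 2.9356 A.
I_p = I_s × N_s/N_p = 2.9356 × 234/2492 = 0.276 A.

V_s ≈ 21.6 V, I_p ≈ 0.276 A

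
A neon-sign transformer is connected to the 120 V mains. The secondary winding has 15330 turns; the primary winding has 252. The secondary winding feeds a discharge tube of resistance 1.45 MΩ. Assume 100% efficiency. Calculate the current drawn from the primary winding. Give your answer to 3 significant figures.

V_s = V_p × N_s/N_p = 120 × 15330/252 = 7300.0 V.
I_s = V_s/R = 7300.0/(1.45×10^6) = 0.0050345 A.
For an ideal transformer I_p N_p = I_s N_s, so I_p = 0.0050345 × 15330/252 = 0.306 A.

I_p ≈ 0.306 A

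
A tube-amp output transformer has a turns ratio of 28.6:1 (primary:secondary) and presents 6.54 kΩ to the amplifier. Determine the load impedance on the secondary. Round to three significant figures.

Z_s ≈ 8.00 Ω

Z_s = Z_p/(N_p/N_s)² = 6540/28.6² = 8.00 Ω.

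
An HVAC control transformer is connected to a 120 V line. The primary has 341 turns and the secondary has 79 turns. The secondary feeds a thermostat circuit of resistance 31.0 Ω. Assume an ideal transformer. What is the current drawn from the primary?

I_p ≈ 0.208 A

V_s = V_p × N_s/N_p = 120 × 79/341 = 27.801 V.
I_s = V_s/R = 27.801/31.0 = 0.89679 A.
For an ideal transformer I_p N_p = I_s N_s, so I_p = 0.89679 × 79/341 = 0.208 A.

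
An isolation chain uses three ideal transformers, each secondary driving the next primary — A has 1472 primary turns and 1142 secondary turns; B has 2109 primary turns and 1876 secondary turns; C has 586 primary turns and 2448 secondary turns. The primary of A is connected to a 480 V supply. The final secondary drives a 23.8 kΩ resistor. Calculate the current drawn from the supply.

Secondary of A: V = 480.00 × 1142/1472 = 372.39 V.
Secondary of B: V = 372.39 × 1876/2109 = 331.25 V.
Secondary of C: V = 331.25 × 2448/586 = 1383.8 V.
I_load = 1383.8/23800 = 0.058142 A, so P_out = 1383.8 × 0.058142 = 80.457 W.
All ideal ⇒ P_in = P_out, so I_supply = 80.457/480 = 0.168 A.

I_supply ≈ 0.168 A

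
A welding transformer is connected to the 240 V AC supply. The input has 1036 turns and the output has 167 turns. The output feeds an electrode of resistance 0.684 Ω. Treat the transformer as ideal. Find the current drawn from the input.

V_out = V_in × N_out/N_in = 240 × 167/1036 = 38.687 V.
I_out = V_out/R = 38.687/0.684 = 56.560 A.
For an ideal transformer I_in N_in = I_out N_out, so I_in = 56.560 × 167/1036 = 9.12 A.

I_in ≈ 9.12 A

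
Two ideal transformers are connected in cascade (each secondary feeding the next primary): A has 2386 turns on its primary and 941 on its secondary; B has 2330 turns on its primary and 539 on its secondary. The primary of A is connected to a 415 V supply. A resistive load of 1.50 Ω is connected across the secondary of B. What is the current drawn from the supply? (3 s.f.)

After A: V = 415.00 × 941/2386 = 163.67 V.
After B: V = 163.67 × 539/2330 = 37.862 V.
I_load = 37.862/1.50 = 25.241 A, so P_out = 37.862 × 25.241 = 955.67 W.
All ideal ⇒ P_in = P_out, so I_supply = 955.67/415 = 2.30 A.

I_supply ≈ 2.30 A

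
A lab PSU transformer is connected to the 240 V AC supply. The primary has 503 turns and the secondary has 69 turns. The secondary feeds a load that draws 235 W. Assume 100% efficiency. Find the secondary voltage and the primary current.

V_s = V_p × N_s/N_p = 240 × 69/503 = 32.922 V.
I_s = P/V_s = 235/32.922 = 7.1380 A.
I_p = I_s × N_s/N_p = 7.1380 × 69/503 = 0.979 A.

V_s ≈ 32.9 V, I_p ≈ 0.979 A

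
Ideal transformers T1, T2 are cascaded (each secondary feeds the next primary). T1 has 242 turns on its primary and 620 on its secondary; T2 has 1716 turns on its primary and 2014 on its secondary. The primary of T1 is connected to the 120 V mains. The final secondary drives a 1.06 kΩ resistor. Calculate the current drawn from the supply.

I_supply ≈ 1.02 A

After T1: V = 120.00 × 620/242 = 307.44 V.
After T2: V = 307.44 × 2014/1716 = 360.83 V.
I_load = 360.83/1060 = 0.34040 A, so P_out = 360.83 × 0.34040 = 122.83 W.
All ideal ⇒ P_in = P_out, so I_supply = 122.83/120 = 1.02 A.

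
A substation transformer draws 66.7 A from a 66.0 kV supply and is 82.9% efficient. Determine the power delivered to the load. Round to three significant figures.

P_in = V_p I_p = 66000 × 66.7 = 4.4022×10^6 W.
P_out = η P_in = 0.829 × 4.4022×10^6 = 3.65×10^6 W.

P_out ≈ 3.65×10^6 W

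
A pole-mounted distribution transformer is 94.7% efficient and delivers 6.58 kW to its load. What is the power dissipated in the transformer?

P_in = P_out/η = 6580/0.947 = 6948.26 W.
P_loss = P_in − P_out = 6948.26 − 6580 = 368 W.

P_loss ≈ 368 W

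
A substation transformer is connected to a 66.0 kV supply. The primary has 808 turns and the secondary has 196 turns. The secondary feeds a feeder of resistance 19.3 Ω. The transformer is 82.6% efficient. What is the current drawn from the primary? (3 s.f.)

I_p ≈ 244 A

V_s = 66000 × 196/808 = 16010 V.
I_s = V_s/R = 16010/19.3 = 829.53 A.
P_out = V_s I_s = 16010 × 829.53 = 1.3281×10^7 W.
P_in = P_out/η = 1.3281×10^7/0.826 = 1.6078×10^7 W.
I_p = P_in/V_p = 1.6078×10^7/66000 = 244 A.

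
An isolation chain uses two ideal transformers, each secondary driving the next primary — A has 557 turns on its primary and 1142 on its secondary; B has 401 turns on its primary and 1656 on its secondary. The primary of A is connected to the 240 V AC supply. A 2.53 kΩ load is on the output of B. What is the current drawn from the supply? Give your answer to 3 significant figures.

I_supply ≈ 6.80 A

After A: V = 240.00 × 1142/557 = 492.06 V.
After B: V = 492.06 × 1656/401 = 2032.1 V.
I_load = 2032.1/2530 = 0.80319 A, so P_out = 2032.1 × 0.80319 = 1632.1 W.
All ideal ⇒ P_in = P_out, so I_supply = 1632.1/240 = 6.80 A.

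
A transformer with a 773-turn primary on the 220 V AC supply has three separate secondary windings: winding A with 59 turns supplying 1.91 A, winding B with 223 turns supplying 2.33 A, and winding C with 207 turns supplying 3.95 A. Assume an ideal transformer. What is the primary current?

I_p ≈ 1.88 A

V_A = 220 × 59/773 = 16.792 V; V_B = 220 × 223/773 = 63.467 V; V_C = 220 × 207/773 = 58.913 V.
P_out = V_A I_A + V_B I_B + V_C I_C = 16.792×1.91 + 63.467×2.33 + 58.913×3.95 = 32.072 + 147.88 + 232.71 = 412.66 W.
Ideal ⇒ P_in = P_out, so I_p = P_out/V_p = 412.66/220 = 1.88 A.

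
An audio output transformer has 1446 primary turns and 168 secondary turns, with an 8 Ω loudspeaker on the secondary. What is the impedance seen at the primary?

Z_p ≈ 593 Ω

Z_p = (N_p/N_s)² × Z_s = (1446/168)² × 8 = 593 Ω.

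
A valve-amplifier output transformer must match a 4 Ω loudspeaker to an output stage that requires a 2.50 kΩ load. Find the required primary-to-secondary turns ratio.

N_p/N_s ≈ 25.0

Z_p/Z_s = (N_p/N_s)², so N_p/N_s = √(2500/4) = √625 = 25.0.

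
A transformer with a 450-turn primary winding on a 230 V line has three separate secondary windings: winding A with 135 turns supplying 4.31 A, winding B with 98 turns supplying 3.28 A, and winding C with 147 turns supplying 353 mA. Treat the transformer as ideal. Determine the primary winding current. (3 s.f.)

V_A = 230 × 135/450 = 69.000 V; V_B = 230 × 98/450 = 50.089 V; V_C = 230 × 147/450 = 75.133 V.
P_out = V_A I_A + V_B I_B + V_C I_C = 69.000×4.31 + 50.089×3.28 + 75.133×0.353 = 297.39 + 164.29 + 26.522 = 488.20 W.
Ideal ⇒ P_in = P_out, so I_p = P_out/V_p = 488.20/230 = 2.12 A.

I_p ≈ 2.12 A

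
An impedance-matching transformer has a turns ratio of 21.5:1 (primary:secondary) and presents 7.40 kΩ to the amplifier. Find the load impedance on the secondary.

Z_s = Z_p/(N_p/N_s)² = 7400/21.5² = 16.0 Ω.

Z_s ≈ 16.0 Ω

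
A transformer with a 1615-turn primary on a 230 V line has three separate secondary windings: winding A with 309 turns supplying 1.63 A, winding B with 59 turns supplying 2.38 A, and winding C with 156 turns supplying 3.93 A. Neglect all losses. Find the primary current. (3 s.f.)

V_A = 230 × 309/1615 = 44.006 V; V_B = 230 × 59/1615 = 8.4025 V; V_C = 230 × 156/1615 = 22.217 V.
P_out = V_A I_A + V_B I_B + V_C I_C = 44.006×1.63 + 8.4025×2.38 + 22.217×3.93 = 71.730 + 19.998 + 87.312 = 179.04 W.
Ideal ⇒ P_in = P_out, so I_p = P_out/V_p = 179.04/230 = 0.778 A.

I_p ≈ 0.778 A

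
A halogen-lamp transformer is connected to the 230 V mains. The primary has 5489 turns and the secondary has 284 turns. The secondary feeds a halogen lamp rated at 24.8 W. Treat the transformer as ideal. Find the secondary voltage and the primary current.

V_s = V_p × N_s/N_p = 230 × 284/5489 = 11.900 V.
I_s = P/V_s = 24.8/11.900 = 2.0840 A.
I_p = I_s × N_s/N_p = 2.0840 × 284/5489 = 0.108 A.

V_s ≈ 11.9 V, I_p ≈ 0.108 A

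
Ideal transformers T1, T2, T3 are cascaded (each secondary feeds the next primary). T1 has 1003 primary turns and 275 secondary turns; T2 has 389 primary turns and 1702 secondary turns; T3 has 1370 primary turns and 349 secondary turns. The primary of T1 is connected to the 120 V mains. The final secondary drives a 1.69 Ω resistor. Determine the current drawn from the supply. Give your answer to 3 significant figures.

I_supply ≈ 6.63 A

After T1: V = 120.00 × 275/1003 = 32.901 V.
After T2: V = 32.901 × 1702/389 = 143.95 V.
After T3: V = 143.95 × 349/1370 = 36.671 V.
I_load = 36.671/1.69 = 21.699 A, so P_out = 36.671 × 21.699 = 795.74 W.
All ideal ⇒ P_in = P_out, so I_supply = 795.74/120 = 6.63 A.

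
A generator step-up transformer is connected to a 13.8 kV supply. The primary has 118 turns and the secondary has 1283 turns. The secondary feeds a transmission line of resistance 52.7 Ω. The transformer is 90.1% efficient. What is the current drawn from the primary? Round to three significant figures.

V_s = 13800 × 1283/118 = 150050 V.
I_s = V_s/R = 150050/52.7 = 2847.2 A.
P_out = V_s I_s = 150050 × 2847.2 = 4.2721×10^8 W.
P_in = P_out/η = 4.2721×10^8/0.901 = 4.7415×10^8 W.
I_p = P_in/V_p = 4.7415×10^8/13800 = 34400 A.

I_p ≈ 34400 A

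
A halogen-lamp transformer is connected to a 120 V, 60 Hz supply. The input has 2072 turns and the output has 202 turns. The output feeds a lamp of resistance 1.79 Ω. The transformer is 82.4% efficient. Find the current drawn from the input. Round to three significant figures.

I_in ≈ 0.773 A

V_out = 120 × 202/2072 = 11.699 V.
I_out = V_out/R = 11.699/1.79 = 6.5357 A.
P_out = V_out I_out = 11.699 × 6.5357 = 76.460 W.
P_in = P_out/η = 76.460/0.824 = 92.791 W.
I_in = P_in/V_in = 92.791/120 = 0.773 A.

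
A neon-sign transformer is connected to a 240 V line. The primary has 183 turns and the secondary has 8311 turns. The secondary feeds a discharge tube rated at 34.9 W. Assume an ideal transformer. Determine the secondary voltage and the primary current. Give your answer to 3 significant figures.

V_s ≈ 10900 V, I_p ≈ 0.145 A

V_s = V_p × N_s/N_p = 240 × 8311/183 = 10900 V.
I_s = P/V_s = 34.9/10900 = 0.0032019 A.
I_p = I_s × N_s/N_p = 0.0032019 × 8311/183 = 0.145 A.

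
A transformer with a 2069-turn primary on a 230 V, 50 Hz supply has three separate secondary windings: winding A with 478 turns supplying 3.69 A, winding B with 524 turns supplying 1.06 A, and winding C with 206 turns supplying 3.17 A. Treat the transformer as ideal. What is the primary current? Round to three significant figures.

V_A = 230 × 478/2069 = 53.137 V; V_B = 230 × 524/2069 = 58.250 V; V_C = 230 × 206/2069 = 22.900 V.
P_out = V_A I_A + V_B I_B + V_C I_C = 53.137×3.69 + 58.250×1.06 + 22.900×3.17 = 196.07 + 61.745 + 72.593 = 330.41 W.
Ideal ⇒ P_in = P_out, so I_p = P_out/V_p = 330.41/230 = 1.44 A.

I_p ≈ 1.44 A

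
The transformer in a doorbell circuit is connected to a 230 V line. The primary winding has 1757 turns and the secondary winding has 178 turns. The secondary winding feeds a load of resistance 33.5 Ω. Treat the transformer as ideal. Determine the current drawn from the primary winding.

V_s = V_p × N_s/N_p = 230 × 178/1757 = 23.301 V.
I_s = V_s/R = 23.301/33.5 = 0.69555 A.
For an ideal transformer I_p N_p = I_s N_s, so I_p = 0.69555 × 178/1757 = 0.0705 A.

I_p ≈ 0.0705 A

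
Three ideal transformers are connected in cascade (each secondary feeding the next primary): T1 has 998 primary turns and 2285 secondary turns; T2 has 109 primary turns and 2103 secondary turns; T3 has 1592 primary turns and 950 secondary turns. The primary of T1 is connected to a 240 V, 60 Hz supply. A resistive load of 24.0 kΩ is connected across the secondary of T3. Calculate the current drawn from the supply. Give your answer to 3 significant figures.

After T1: V = 240.00 × 2285/998 = 549.50 V.
After T2: V = 549.50 × 2103/109 = 10602 V.
After T3: V = 10602 × 950/1592 = 6326.5 V.
I_load = 6326.5/24000 = 0.26360 A, so P_out = 6326.5 × 0.26360 = 1667.7 W.
All ideal ⇒ P_in = P_out, so I_supply = 1667.7/240 = 6.95 A.

I_supply ≈ 6.95 A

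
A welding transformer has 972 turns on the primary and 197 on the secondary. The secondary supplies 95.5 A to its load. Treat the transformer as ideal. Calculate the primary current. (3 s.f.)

For an ideal transformer I_p/I_s = N_s/N_p, so I_p = 95.5 × 197/972 = 19.4 A.

I_p ≈ 19.4 A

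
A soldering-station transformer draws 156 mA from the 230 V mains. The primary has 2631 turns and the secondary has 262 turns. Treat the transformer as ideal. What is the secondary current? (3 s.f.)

I_s ≈ 1.57 A

I_s/I_p = N_p/N_s, so I_s = 0.156 × 2631/262 = 1.57 A.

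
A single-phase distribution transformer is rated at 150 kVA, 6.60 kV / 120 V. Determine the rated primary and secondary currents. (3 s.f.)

I_p = S/V_p = 150000/6600 = 22.7 A.
I_s = S/V_s = 150000/120 = 1250 A.

I_p ≈ 22.7 A, I_s ≈ 1250 A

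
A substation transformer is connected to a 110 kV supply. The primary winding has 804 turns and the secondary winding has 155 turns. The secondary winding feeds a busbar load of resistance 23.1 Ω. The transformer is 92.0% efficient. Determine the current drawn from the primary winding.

I_p ≈ 192 A

V_s = 110000 × 155/804 = 21206 V.
I_s = V_s/R = 21206/23.1 = 918.03 A.
P_out = V_s I_s = 21206 × 918.03 = 1.9468×10^7 W.
P_in = P_out/η = 1.9468×10^7/0.920 = 2.1161×10^7 W.
I_p = P_in/V_p = 2.1161×10^7/110000 = 192 A.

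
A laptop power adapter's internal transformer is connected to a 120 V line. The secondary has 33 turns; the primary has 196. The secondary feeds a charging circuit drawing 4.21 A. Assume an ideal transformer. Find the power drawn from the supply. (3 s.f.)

P ≈ 85.1 W

I_p = I_s × N_s/N_p = 4.21 × 33/196 = 0.70883 A.
P = V_p I_p = 120 × 0.70883 = 85.1 W.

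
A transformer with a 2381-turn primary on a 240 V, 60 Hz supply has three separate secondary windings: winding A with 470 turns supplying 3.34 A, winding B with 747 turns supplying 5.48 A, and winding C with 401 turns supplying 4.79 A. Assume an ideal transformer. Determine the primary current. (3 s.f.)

V_A = 240 × 470/2381 = 47.375 V; V_B = 240 × 747/2381 = 75.296 V; V_C = 240 × 401/2381 = 40.420 V.
P_out = V_A I_A + V_B I_B + V_C I_C = 47.375×3.34 + 75.296×5.48 + 40.420×4.79 = 158.23 + 412.62 + 193.61 = 764.47 W.
Ideal ⇒ P_in = P_out, so I_p = P_out/V_p = 764.47/240 = 3.19 A.

I_p ≈ 3.19 A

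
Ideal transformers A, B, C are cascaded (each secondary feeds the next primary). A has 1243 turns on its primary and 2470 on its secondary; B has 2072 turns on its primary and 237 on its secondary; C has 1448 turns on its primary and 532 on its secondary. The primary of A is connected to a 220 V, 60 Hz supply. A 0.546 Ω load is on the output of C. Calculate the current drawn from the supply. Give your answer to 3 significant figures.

I_supply ≈ 2.81 A

After A: V = 220.00 × 2470/1243 = 437.17 V.
After B: V = 437.17 × 237/2072 = 50.004 V.
After C: V = 50.004 × 532/1448 = 18.372 V.
I_load = 18.372/0.546 = 33.648 A, so P_out = 18.372 × 33.648 = 618.17 W.
All ideal ⇒ P_in = P_out, so I_supply = 618.17/220 = 2.81 A.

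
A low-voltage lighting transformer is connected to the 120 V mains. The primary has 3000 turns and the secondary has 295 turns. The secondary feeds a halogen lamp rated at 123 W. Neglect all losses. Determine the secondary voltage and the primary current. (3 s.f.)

V_s = V_p × N_s/N_p = 120 × 295/3000 = 11.800 V.
I_s = P/V_s = 123/11.800 = 10.424 A.
I_p = I_s × N_s/N_p = 10.424 × 295/3000 = 1.02 A.

V_s ≈ 11.8 V, I_p ≈ 1.02 A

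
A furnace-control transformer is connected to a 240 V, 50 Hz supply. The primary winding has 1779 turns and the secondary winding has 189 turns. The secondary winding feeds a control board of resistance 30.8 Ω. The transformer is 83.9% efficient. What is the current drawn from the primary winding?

I_p ≈ 0.105 A

V_s = 240 × 189/1779 = 25.497 V.
I_s = V_s/R = 25.497/30.8 = 0.82784 A.
P_out = V_s I_s = 25.497 × 0.82784 = 21.108 W.
P_in = P_out/η = 21.108/0.839 = 25.158 W.
I_p = P_in/V_p = 25.158/240 = 0.105 A.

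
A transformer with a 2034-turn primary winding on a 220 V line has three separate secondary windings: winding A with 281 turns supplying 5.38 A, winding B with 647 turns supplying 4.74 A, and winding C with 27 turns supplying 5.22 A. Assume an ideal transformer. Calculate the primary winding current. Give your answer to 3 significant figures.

I_p ≈ 2.32 A

V_A = 220 × 281/2034 = 30.393 V; V_B = 220 × 647/2034 = 69.980 V; V_C = 220 × 27/2034 = 2.9204 V.
P_out = V_A I_A + V_B I_B + V_C I_C = 30.393×5.38 + 69.980×4.74 + 2.9204×5.22 = 163.52 + 331.71 + 15.244 = 510.47 W.
Ideal ⇒ P_in = P_out, so I_p = P_out/V_p = 510.47/220 = 2.32 A.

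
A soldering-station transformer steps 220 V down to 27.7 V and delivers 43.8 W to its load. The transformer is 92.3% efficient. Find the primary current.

I_p ≈ 0.216 A

P_in = P_out/η = 43.8/0.923 = 47.454 W.
I_p = P_in/V_p = 47.454/220 = 0.216 A.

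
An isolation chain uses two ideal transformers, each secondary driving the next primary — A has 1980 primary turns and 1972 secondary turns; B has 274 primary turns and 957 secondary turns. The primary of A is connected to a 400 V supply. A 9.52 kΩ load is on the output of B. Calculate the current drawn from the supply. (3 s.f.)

Secondary of A: V = 400.00 × 1972/1980 = 398.38 V.
Secondary of B: V = 398.38 × 957/274 = 1391.4 V.
I_load = 1391.4/9520 = 0.14616 A, so P_out = 1391.4 × 0.14616 = 203.37 W.
All ideal ⇒ P_in = P_out, so I_supply = 203.37/400 = 0.508 A.

I_supply ≈ 0.508 A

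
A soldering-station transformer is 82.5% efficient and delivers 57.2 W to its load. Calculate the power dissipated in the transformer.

P_loss ≈ 12.1 W

P_in = P_out/η = 57.2/0.825 = 69.3333 W.
P_loss = P_in − P_out = 69.3333 − 57.2 = 12.1 W.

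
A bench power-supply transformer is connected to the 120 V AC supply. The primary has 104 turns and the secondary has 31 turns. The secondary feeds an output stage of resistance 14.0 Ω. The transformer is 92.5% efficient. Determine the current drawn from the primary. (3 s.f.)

V_s = 120 × 31/104 = 35.769 V.
I_s = V_s/R = 35.769/14.0 = 2.5549 A.
P_out = V_s I_s = 35.769 × 2.5549 = 91.388 W.
P_in = P_out/η = 91.388/0.925 = 98.798 W.
I_p = P_in/V_p = 98.798/120 = 0.823 A.

I_p ≈ 0.823 A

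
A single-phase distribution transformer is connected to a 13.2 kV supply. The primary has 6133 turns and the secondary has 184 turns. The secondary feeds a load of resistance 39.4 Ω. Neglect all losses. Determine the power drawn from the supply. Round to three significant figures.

P ≈ 3980 W

V_s = V_p × N_s/N_p = 13200 × 184/6133 = 396.02 V.
I_s = V_s/R = 396.02/39.4 = 10.051 A.
I_p = I_s × N_s/N_p = 10.051 × 184/6133 = 0.30156 A.
P = V_p I_p = 13200 × 0.30156 = 3980 W.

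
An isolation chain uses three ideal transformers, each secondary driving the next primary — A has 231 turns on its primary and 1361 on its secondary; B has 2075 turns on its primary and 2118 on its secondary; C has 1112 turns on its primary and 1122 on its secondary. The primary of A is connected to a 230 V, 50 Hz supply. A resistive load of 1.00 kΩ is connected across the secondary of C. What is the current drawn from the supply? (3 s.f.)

I_supply ≈ 8.47 A

After A: V = 230.00 × 1361/231 = 1355.1 V.
After B: V = 1355.1 × 2118/2075 = 1383.2 V.
After C: V = 1383.2 × 1122/1112 = 1395.6 V.
I_load = 1395.6/1000 = 1.3956 A, so P_out = 1395.6 × 1.3956 = 1947.8 W.
All ideal ⇒ P_in = P_out, so I_supply = 1947.8/230 = 8.47 A.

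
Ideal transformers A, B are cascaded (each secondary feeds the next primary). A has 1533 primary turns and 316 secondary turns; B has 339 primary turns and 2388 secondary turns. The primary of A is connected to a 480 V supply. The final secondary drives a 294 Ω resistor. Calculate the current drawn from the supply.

Secondary of A: V = 480.00 × 316/1533 = 98.943 V.
Secondary of B: V = 98.943 × 2388/339 = 696.98 V.
I_load = 696.98/294 = 2.3707 A, so P_out = 696.98 × 2.3707 = 1652.3 W.
All ideal ⇒ P_in = P_out, so I_supply = 1652.3/480 = 3.44 A.

I_supply ≈ 3.44 A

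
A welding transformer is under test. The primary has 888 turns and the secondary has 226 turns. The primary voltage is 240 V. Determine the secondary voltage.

V_s ≈ 61.1 V

V_s/V_p = N_s/N_p, so V_s = 240 × 226/888 = 61.1 V.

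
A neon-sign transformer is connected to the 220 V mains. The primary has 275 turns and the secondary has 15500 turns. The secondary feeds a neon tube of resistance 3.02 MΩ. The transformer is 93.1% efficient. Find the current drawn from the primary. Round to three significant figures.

V_s = 220 × 15500/275 = 12400 V.
I_s = V_s/R = 12400/(3.02×10^6) = 0.0041060 A.
P_out = V_s I_s = 12400 × 0.0041060 = 50.914 W.
P_in = P_out/η = 50.914/0.931 = 54.687 W.
I_p = P_in/V_p = 54.687/220 = 0.249 A.

I_p ≈ 0.249 A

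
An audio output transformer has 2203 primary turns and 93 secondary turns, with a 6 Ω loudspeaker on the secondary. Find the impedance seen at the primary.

Z_p = (N_p/N_s)² × Z_s = (2203/93)² × 6 = 3370 Ω.

Z_p ≈ 3370 Ω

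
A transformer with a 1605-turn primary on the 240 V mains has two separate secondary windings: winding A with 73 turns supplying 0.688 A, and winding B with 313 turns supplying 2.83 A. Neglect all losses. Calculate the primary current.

V_A = 240 × 73/1605 = 10.916 V; V_B = 240 × 313/1605 = 46.804 V.
P_out = V_A I_A + V_B I_B = 10.916×0.688 + 46.804×2.83 = 7.5101 + 132.45 = 139.96 W.
Ideal ⇒ P_in = P_out, so I_p = P_out/V_p = 139.96/240 = 0.583 A.

I_p ≈ 0.583 A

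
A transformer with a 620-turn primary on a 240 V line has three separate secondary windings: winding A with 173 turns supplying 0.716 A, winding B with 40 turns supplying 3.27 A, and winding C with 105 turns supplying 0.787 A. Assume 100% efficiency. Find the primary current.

I_p ≈ 0.544 A

V_A = 240 × 173/620 = 66.968 V; V_B = 240 × 40/620 = 15.484 V; V_C = 240 × 105/620 = 40.645 V.
P_out = V_A I_A + V_B I_B + V_C I_C = 66.968×0.716 + 15.484×3.27 + 40.645×0.787 = 47.949 + 50.632 + 31.988 = 130.57 W.
Ideal ⇒ P_in = P_out, so I_p = P_out/V_p = 130.57/240 = 0.544 A.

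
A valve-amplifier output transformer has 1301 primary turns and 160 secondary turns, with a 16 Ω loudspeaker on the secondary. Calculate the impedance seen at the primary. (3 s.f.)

Z_p ≈ 1060 Ω

Z_p = (N_p/N_s)² × Z_s = (1301/160)² × 16 = 1060 Ω.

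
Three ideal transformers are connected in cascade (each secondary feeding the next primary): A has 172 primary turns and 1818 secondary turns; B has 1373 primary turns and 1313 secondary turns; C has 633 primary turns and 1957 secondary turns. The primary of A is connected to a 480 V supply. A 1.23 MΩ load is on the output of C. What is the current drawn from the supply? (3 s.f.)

I_supply ≈ 0.381 A

Secondary of A: V = 480.00 × 1818/172 = 5073.5 V.
Secondary of B: V = 5073.5 × 1313/1373 = 4851.8 V.
Secondary of C: V = 4851.8 × 1957/633 = 15000 V.
I_load = 15000/(1.23×10^6) = 0.012195 A, so P_out = 15000 × 0.012195 = 182.92 W.
All ideal ⇒ P_in = P_out, so I_supply = 182.92/480 = 0.381 A.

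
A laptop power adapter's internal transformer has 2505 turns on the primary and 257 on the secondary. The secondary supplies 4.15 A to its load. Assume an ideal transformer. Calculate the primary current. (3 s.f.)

I_p ≈ 0.426 A

For an ideal transformer I_p/I_s = N_s/N_p, so I_p = 4.15 × 257/2505 = 0.426 A.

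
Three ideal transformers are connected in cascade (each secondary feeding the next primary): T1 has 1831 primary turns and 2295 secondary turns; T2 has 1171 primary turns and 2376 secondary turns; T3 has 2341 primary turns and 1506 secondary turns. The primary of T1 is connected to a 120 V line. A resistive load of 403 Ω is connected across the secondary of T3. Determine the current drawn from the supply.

I_supply ≈ 0.797 A

Secondary of T1: V = 120.00 × 2295/1831 = 150.41 V.
Secondary of T2: V = 150.41 × 2376/1171 = 305.19 V.
Secondary of T3: V = 305.19 × 1506/2341 = 196.33 V.
I_load = 196.33/403 = 0.48717 A, so P_out = 196.33 × 0.48717 = 95.647 W.
All ideal ⇒ P_in = P_out, so I_supply = 95.647/120 = 0.797 A.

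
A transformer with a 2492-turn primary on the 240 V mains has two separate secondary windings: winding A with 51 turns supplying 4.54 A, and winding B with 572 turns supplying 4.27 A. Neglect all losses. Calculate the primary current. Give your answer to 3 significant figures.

I_p ≈ 1.07 A

V_A = 240 × 51/2492 = 4.9117 V; V_B = 240 × 572/2492 = 55.088 V.
P_out = V_A I_A + V_B I_B = 4.9117×4.54 + 55.088×4.27 = 22.299 + 235.23 = 257.53 W.
Ideal ⇒ P_in = P_out, so I_p = P_out/V_p = 257.53/240 = 1.07 A.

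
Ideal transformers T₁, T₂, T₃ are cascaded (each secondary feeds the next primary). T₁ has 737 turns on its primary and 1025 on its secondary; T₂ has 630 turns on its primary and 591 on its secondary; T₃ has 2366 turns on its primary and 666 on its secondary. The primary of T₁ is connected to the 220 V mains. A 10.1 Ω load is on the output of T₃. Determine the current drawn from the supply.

After T₁: V = 220.00 × 1025/737 = 305.97 V.
After T₂: V = 305.97 × 591/630 = 287.03 V.
After T₃: V = 287.03 × 666/2366 = 80.795 V.
I_load = 80.795/10.1 = 7.9995 A, so P_out = 80.795 × 7.9995 = 646.32 W.
All ideal ⇒ P_in = P_out, so I_supply = 646.32/220 = 2.94 A.

I_supply ≈ 2.94 A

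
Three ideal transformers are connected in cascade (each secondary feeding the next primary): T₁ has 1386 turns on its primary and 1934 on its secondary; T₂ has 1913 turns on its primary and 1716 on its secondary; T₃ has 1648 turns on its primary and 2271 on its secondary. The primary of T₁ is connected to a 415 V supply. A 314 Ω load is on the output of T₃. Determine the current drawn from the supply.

I_supply ≈ 3.93 A

After T₁: V = 415.00 × 1934/1386 = 579.08 V.
After T₂: V = 579.08 × 1716/1913 = 519.45 V.
After T₃: V = 519.45 × 2271/1648 = 715.82 V.
I_load = 715.82/314 = 2.2797 A, so P_out = 715.82 × 2.2797 = 1631.8 W.
All ideal ⇒ P_in = P_out, so I_supply = 1631.8/415 = 3.93 A.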